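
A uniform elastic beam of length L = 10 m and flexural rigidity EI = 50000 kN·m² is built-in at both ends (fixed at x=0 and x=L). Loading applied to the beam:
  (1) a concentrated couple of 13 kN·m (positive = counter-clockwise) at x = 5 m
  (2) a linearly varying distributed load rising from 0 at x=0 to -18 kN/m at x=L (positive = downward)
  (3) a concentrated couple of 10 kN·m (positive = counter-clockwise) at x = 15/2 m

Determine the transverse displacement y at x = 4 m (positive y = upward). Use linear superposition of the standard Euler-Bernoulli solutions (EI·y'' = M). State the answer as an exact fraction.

Load 1 — applied couple M₀=13 kN·m at a=5 m (b=L-a=5):
  y_1 = (R_Ax³/6 - M_Ax²/2)/EI  [x≤a] with R_A=39/20, M_A=13/4 = ((39/20)·4³/6 - (13/4)·4²/2)/50000 = -13/125000 m
Load 2 — triangular load w₀=-18 kN/m (0→w₀ over full span):
  y_2 = -w₀x²(L-x)²(x+2L)/(120LEI) = -(-18)·4²·(10-4)²·(4+2·10)/(120·10·50000) = 324/78125 m
Load 3 — applied couple M₀=10 kN·m at a=15/2 m (b=L-a=5/2):
  y_3 = (R_Ax³/6 - M_Ax²/2)/EI  [x≤a] with R_A=9/8, M_A=25/8 = ((9/8)·4³/6 - (25/8)·4²/2)/50000 = -13/50000 m
Superposition: y = Σ y_i = 4729/1250000 m ≈ 0.003783 m

y(4) = 4729/1250000 m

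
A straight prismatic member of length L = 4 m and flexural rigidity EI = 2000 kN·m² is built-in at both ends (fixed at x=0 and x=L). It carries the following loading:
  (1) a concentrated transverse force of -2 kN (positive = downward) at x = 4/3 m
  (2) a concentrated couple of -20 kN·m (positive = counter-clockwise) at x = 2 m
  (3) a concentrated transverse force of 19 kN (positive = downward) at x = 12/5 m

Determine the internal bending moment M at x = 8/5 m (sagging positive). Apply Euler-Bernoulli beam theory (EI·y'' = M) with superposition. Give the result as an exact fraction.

Load 1 — point force P=-2 kN at a=4/3 m (b=L-a=8/3):
  M_1 = Pa²(a+3b)(L-x)/L³ - Pa²b/L²  [x>a] = (-2)·(4/3)²·((4/3)+3·(8/3))·(4-(8/5))/4³ - (-2)·(4/3)²·(8/3)/4² = -88/135 kN·m
Load 2 — applied couple M₀=-20 kN·m at a=2 m (b=L-a=2):
  M_2 = R_Ax - M_A  [x≤a] with R_A=-15/2, M_A=-5 = (-15/2)·(8/5) - (-5) = -7 kN·m
Load 3 — point force P=19 kN at a=12/5 m (b=L-a=8/5):
  M_3 = Pb²(3a+b)x/L³ - Pab²/L²  [x≤a] = 19·(8/5)²·(3·(12/5)+(8/5))·(8/5)/4³ - 19·(12/5)·(8/5)²/4² = 2128/625 kN·m
Superposition: M = Σ M_i = -71669/16875 kN·m ≈ -4.247052 kN·m

M(8/5) = -71669/16875 kN·m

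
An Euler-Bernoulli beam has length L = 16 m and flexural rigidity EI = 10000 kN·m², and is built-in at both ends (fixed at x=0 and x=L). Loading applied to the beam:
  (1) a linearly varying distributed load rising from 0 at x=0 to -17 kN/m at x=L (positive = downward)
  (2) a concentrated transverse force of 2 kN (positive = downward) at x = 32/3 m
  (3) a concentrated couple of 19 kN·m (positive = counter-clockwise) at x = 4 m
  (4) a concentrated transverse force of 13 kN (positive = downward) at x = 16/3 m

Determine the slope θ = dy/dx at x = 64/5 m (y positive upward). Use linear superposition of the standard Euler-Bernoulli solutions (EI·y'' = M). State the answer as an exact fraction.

θ(64/5) = -284369/10546875 rad

Load 1 — triangular load w₀=-17 kN/m (0→w₀ over full span):
  θ_1 = -w₀(2x(L-x)(L-2x)(x+2L)+x²(L-x)²)/(120LEI) = -(-17)·(2·(64/5)·(16-(64/5))·(16-2·(64/5))·((64/5)+2·16)+(64/5)²·(16-(64/5))²)/(120·16·10000) = -34816/1171875 rad
Load 2 — point force P=2 kN at a=32/3 m (b=L-a=16/3):
  θ_2 = Pa²(L-x)(2bL-(3b+a)(L-x))/(2L³EI)  [x>a] = 2·(32/3)²·(16-(64/5))·(2·(16/3)·16-(3·(16/3)+(32/3))·(16-(64/5)))/(2·16³·10000) = 64/84375 rad
Load 3 — applied couple M₀=19 kN·m at a=4 m (b=L-a=12):
  θ_3 = (R_Ax²/2 - M_Ax - M₀(x-a))/EI  [x>a] with R_A=171/128, M_A=-57/16 = ((171/128)·(64/5)²/2 - (-57/16)·(64/5) - 19·((64/5)-4))/10000 = -19/15625 rad
Load 4 — point force P=13 kN at a=16/3 m (b=L-a=32/3):
  θ_4 = Pa²(L-x)(2bL-(3b+a)(L-x))/(2L³EI)  [x>a] = 13·(16/3)²·(16-(64/5))·(2·(32/3)·16-(3·(32/3)+(16/3))·(16-(64/5)))/(2·16³·10000) = 1352/421875 rad
Superposition: θ = Σ θ_i = -284369/10546875 rad ≈ -0.026962 rad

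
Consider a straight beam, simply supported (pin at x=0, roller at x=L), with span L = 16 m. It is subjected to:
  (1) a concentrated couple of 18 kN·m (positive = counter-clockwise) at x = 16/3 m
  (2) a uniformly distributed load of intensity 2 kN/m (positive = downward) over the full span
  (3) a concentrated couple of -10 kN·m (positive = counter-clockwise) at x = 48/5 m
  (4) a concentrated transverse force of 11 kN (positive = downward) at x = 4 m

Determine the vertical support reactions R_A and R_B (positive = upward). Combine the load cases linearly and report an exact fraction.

Load 1 — applied couple M₀=18 kN·m at a=16/3 m (b=L-a=32/3):
  R_A = M₀/L = 18/16 = 9/8 kN
  R_B = -M₀/L = -18/16 = -9/8 kN
Load 2 — uniform load w=2 kN/m over full span:
  R_A = wL/2 = 2·16/2 = 16 kN
  R_B = wL/2 = 2·16/2 = 16 kN
Load 3 — applied couple M₀=-10 kN·m at a=48/5 m (b=L-a=32/5):
  R_A = M₀/L = (-10)/16 = -5/8 kN
  R_B = -M₀/L = -(-10)/16 = 5/8 kN
Load 4 — point force P=11 kN at a=4 m (b=L-a=12):
  R_A = Pb/L = 11·12/16 = 33/4 kN
  R_B = Pa/L = 11·4/16 = 11/4 kN
Superposition: R_A = 99/4 kN, R_B = 73/4 kN

R_A = 99/4 kN, R_B = 73/4 kN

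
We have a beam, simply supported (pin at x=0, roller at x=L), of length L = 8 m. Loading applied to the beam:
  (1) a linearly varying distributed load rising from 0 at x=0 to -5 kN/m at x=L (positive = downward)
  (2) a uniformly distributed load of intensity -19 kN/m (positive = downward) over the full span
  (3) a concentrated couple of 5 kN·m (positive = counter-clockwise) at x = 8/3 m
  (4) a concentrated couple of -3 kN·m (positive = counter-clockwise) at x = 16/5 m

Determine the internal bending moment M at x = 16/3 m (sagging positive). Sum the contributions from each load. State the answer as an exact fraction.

M(16/3) = -12598/81 kN·m

Load 1 — triangular load w₀=-5 kN/m (0→w₀ over full span):
  M_1 = w₀Lx/6 - w₀x³/(6L) = (-5)·8·(16/3)/6 - (-5)·(16/3)³/(6·8) = -1600/81 kN·m
Load 2 — uniform load w=-19 kN/m over full span:
  M_2 = wx(L-x)/2 = (-19)·(16/3)·(8-(16/3))/2 = -1216/9 kN·m
Load 3 — applied couple M₀=5 kN·m at a=8/3 m (b=L-a=16/3):
  M_3 = M₀x/L - M₀  [x>a] = 5·(16/3)/8 - 5 = -5/3 kN·m
Load 4 — applied couple M₀=-3 kN·m at a=16/5 m (b=L-a=24/5):
  M_4 = M₀x/L - M₀  [x>a] = (-3)·(16/3)/8 - (-3) = 1 kN·m
Superposition: M = Σ M_i = -12598/81 kN·m ≈ -155.530864 kN·m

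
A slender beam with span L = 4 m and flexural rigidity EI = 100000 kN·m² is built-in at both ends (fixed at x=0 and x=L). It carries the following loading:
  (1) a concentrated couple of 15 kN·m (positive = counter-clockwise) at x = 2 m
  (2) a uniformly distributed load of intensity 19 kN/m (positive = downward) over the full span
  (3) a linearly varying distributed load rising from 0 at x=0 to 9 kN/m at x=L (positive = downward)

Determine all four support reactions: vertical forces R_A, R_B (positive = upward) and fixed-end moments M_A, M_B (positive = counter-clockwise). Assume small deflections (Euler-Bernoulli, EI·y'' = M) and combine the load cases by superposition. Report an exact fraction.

Load 1 — applied couple M₀=15 kN·m at a=2 m (b=L-a=2):
  R_A = 6M₀ab/L³ = 6·15·2·2/4³ = 45/8 kN
  M_A = M₀b(2a-b)/L² = 15·2·(2·2-2)/4² = 15/4 kN·m
  R_B = -6M₀ab/L³ = -6·15·2·2/4³ = -45/8 kN
  M_B = M₀a(2b-a)/L² = 15·2·(2·2-2)/4² = 15/4 kN·m
Load 2 — uniform load w=19 kN/m over full span:
  R_A = wL/2 = 19·4/2 = 38 kN
  M_A = wL²/12 = 19·4²/12 = 76/3 kN·m
  R_B = wL/2 = 19·4/2 = 38 kN
  M_B = -wL²/12 = -19·4²/12 = -76/3 kN·m
Load 3 — triangular load w₀=9 kN/m (0→w₀ over full span):
  R_A = 3w₀L/20 = 3·9·4/20 = 27/5 kN
  M_A = w₀L²/30 = 9·4²/30 = 24/5 kN·m
  R_B = 7w₀L/20 = 7·9·4/20 = 63/5 kN
  M_B = -w₀L²/20 = -9·4²/20 = -36/5 kN·m
Superposition: R_A = 1961/40 kN, M_A = 2033/60 kN·m, R_B = 1799/40 kN, M_B = -1727/60 kN·m

R_A = 1961/40 kN, M_A = 2033/60 kN·m, R_B = 1799/40 kN, M_B = -1727/60 kN·m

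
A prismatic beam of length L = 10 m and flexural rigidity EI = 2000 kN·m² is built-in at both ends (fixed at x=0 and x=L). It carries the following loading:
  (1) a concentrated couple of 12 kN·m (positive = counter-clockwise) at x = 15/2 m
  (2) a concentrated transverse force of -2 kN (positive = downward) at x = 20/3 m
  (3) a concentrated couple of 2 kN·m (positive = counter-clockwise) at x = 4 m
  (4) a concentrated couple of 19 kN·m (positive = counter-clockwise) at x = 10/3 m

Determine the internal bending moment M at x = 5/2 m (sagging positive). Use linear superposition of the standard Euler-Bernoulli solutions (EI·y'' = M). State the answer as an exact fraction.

M(5/2) = 35767/5400 kN·m

Load 1 — applied couple M₀=12 kN·m at a=15/2 m (b=L-a=5/2):
  M_1 = R_Ax - M_A  [x≤a] with R_A=27/20, M_A=15/4 = (27/20)·(5/2) - (15/4) = -3/8 kN·m
Load 2 — point force P=-2 kN at a=20/3 m (b=L-a=10/3):
  M_2 = Pb²(3a+b)x/L³ - Pab²/L²  [x≤a] = (-2)·(10/3)²·(3·(20/3)+(10/3))·(5/2)/10³ - (-2)·(20/3)·(10/3)²/10² = 5/27 kN·m
Load 3 — applied couple M₀=2 kN·m at a=4 m (b=L-a=6):
  M_3 = R_Ax - M_A  [x≤a] with R_A=36/125, M_A=6/25 = (36/125)·(5/2) - (6/25) = 12/25 kN·m
Load 4 — applied couple M₀=19 kN·m at a=10/3 m (b=L-a=20/3):
  M_4 = R_Ax - M_A  [x≤a] with R_A=38/15, M_A=0 = (38/15)·(5/2) - 0 = 19/3 kN·m
Superposition: M = Σ M_i = 35767/5400 kN·m ≈ 6.623519 kN·m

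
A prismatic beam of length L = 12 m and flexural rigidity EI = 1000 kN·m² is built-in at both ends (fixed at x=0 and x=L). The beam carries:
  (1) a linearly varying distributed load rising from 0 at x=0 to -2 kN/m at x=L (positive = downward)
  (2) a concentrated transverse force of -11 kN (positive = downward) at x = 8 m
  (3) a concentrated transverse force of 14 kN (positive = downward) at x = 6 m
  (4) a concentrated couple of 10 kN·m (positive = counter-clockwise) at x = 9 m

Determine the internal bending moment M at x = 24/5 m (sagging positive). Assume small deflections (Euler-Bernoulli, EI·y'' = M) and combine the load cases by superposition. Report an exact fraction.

Load 1 — triangular load w₀=-2 kN/m (0→w₀ over full span):
  M_1 = 3w₀Lx/20 - w₀L²/30 - w₀x³/(6L) = 3·(-2)·12·(24/5)/20 - (-2)·12²/30 - (-2)·(24/5)³/(6·12) = -576/125 kN·m
Load 2 — point force P=-11 kN at a=8 m (b=L-a=4):
  M_2 = Pb²(3a+b)x/L³ - Pab²/L²  [x≤a] = (-11)·4²·(3·8+4)·(24/5)/12³ - (-11)·8·4²/12² = -176/45 kN·m
Load 3 — point force P=14 kN at a=6 m (b=L-a=6):
  M_3 = Pb²(3a+b)x/L³ - Pab²/L²  [x≤a] = 14·6²·(3·6+6)·(24/5)/12³ - 14·6·6²/12² = 63/5 kN·m
Load 4 — applied couple M₀=10 kN·m at a=9 m (b=L-a=3):
  M_4 = R_Ax - M_A  [x≤a] with R_A=15/16, M_A=25/8 = (15/16)·(24/5) - (25/8) = 11/8 kN·m
Superposition: M = Σ M_i = 49103/9000 kN·m ≈ 5.455889 kN·m

M(24/5) = 49103/9000 kN·m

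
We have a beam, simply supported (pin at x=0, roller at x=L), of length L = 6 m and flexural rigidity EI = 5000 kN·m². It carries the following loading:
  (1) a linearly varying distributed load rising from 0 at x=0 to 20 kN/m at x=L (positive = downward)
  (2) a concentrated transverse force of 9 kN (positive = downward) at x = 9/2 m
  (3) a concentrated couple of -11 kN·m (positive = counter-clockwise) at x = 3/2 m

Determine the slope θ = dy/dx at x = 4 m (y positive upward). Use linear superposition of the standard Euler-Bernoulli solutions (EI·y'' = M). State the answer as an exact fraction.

Load 1 — triangular load w₀=20 kN/m (0→w₀ over full span):
  θ_1 = -w₀(7L⁴-30L²x²+15x⁴)/(360LEI) = -20·(7·6⁴-30·6²·4²+15·4⁴)/(360·6·5000) = 91/11250 rad
Load 2 — point force P=9 kN at a=9/2 m (b=L-a=3/2):
  θ_2 = -Pb(L²-b²-3x²)/(6LEI)  [x≤a] = -9·(3/2)·(6²-(3/2)²-3·4²)/(6·6·5000) = 171/160000 rad
Load 3 — applied couple M₀=-11 kN·m at a=3/2 m (b=L-a=9/2):
  θ_3 = (M₀x²/(2L)-M₀(x-a)+C₁)/EI  [x>a] with C₁=M₀(3b²-L²)/(6L)=-121/16 = ((-11)·4²/(2·6)-(-11)·(4-(3/2))+(-121/16))/5000 = 253/240000 rad
Superposition: θ = Σ θ_i = 2941/288000 rad ≈ 0.010212 rad

θ(4) = 2941/288000 rad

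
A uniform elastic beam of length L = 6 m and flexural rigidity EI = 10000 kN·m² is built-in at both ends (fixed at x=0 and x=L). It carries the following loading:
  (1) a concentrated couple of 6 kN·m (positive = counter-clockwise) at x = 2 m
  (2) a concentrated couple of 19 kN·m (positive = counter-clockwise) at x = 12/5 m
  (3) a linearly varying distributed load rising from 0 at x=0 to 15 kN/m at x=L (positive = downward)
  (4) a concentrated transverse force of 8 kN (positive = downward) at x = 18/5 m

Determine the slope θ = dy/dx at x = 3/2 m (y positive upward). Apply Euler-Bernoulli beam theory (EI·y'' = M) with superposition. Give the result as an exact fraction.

Load 1 — applied couple M₀=6 kN·m at a=2 m (b=L-a=4):
  θ_1 = (R_Ax²/2 - M_Ax)/EI  [x≤a] with R_A=4/3, M_A=0 = ((4/3)·(3/2)²/2 - 0·(3/2))/10000 = 3/20000 rad
Load 2 — applied couple M₀=19 kN·m at a=12/5 m (b=L-a=18/5):
  θ_2 = (R_Ax²/2 - M_Ax)/EI  [x≤a] with R_A=114/25, M_A=57/25 = ((114/25)·(3/2)²/2 - (57/25)·(3/2))/10000 = 171/1000000 rad
Load 3 — triangular load w₀=15 kN/m (0→w₀ over full span):
  θ_3 = -w₀(2x(L-x)(L-2x)(x+2L)+x²(L-x)²)/(120LEI) = -15·(2·(3/2)·(6-(3/2))·(6-2·(3/2))·((3/2)+2·6)+(3/2)²·(6-(3/2))²)/(120·6·10000) = -3159/2560000 rad
Load 4 — point force P=8 kN at a=18/5 m (b=L-a=12/5):
  θ_4 = -Pb²x(2aL-(3a+b)x)/(2L³EI)  [x≤a] = -8·(12/5)²·(3/2)·(2·(18/5)·6-(3·(18/5)+(12/5))·(3/2))/(2·6³·10000) = -117/312500 rad
Superposition: θ = Σ θ_i = -411963/320000000 rad ≈ -0.001287 rad

θ(3/2) = -411963/320000000 rad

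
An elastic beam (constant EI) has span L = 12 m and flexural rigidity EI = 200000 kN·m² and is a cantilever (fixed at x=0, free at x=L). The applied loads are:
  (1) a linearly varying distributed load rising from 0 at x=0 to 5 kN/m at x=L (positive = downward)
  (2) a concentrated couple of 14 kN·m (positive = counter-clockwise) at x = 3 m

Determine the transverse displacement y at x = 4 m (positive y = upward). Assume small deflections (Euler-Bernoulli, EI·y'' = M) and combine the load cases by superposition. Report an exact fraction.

Load 1 — triangular load w₀=5 kN/m (0→w₀ over full span):
  y_1 = (w₀Lx³/12-w₀L²x²/6-w₀x⁵/(120L))/EI = (5·12·4³/12-5·12²·4²/6-5·4⁵/(120·12))/200000 = -451/56250 m
Load 2 — applied couple M₀=14 kN·m at a=3 m (b=L-a=9):
  y_2 = M₀a(2x-a)/(2EI)  [x>a] = 14·3·(2·4-3)/(2·200000) = 21/40000 m
Superposition: y = Σ y_i = -13487/1800000 m ≈ -0.007493 m

y(4) = -13487/1800000 m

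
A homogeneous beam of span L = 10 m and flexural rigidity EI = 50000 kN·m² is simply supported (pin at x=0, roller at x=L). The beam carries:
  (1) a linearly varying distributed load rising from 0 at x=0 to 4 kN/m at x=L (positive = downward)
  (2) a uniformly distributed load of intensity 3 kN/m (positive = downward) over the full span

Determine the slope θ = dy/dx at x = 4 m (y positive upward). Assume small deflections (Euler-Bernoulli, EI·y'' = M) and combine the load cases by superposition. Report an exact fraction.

Load 1 — triangular load w₀=4 kN/m (0→w₀ over full span):
  θ_1 = -w₀(7L⁴-30L²x²+15x⁴)/(360LEI) = -4·(7·10⁴-30·10²·4²+15·4⁴)/(360·10·50000) = -323/562500 rad
Load 2 — uniform load w=3 kN/m over full span:
  θ_2 = -w(L³-6Lx²+4x³)/(24EI) = -3·(10³-6·10·4²+4·4³)/(24·50000) = -37/50000 rad
Superposition: θ = Σ θ_i = -2957/2250000 rad ≈ -0.001314 rad

θ(4) = -2957/2250000 rad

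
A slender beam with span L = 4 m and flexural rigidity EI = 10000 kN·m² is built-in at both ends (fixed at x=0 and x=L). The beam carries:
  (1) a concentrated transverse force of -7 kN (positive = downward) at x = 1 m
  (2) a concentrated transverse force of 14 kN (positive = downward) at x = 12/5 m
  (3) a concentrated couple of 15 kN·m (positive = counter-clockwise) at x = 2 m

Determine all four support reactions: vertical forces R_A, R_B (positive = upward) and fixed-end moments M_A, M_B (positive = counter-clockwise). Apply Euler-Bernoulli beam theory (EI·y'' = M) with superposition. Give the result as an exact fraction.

Load 1 — point force P=-7 kN at a=1 m (b=L-a=3):
  R_A = Pb²(3a+b)/L³ = (-7)·3²·(3·1+3)/4³ = -189/32 kN
  M_A = Pab²/L² = (-7)·1·3²/4² = -63/16 kN·m
  R_B = Pa²(a+3b)/L³ = (-7)·1²·(1+3·3)/4³ = -35/32 kN
  M_B = -Pa²b/L² = -(-7)·1²·3/4² = 21/16 kN·m
Load 2 — point force P=14 kN at a=12/5 m (b=L-a=8/5):
  R_A = Pb²(3a+b)/L³ = 14·(8/5)²·(3·(12/5)+(8/5))/4³ = 616/125 kN
  M_A = Pab²/L² = 14·(12/5)·(8/5)²/4² = 672/125 kN·m
  R_B = Pa²(a+3b)/L³ = 14·(12/5)²·((12/5)+3·(8/5))/4³ = 1134/125 kN
  M_B = -Pa²b/L² = -14·(12/5)²·(8/5)/4² = -1008/125 kN·m
Load 3 — applied couple M₀=15 kN·m at a=2 m (b=L-a=2):
  R_A = 6M₀ab/L³ = 6·15·2·2/4³ = 45/8 kN
  M_A = M₀b(2a-b)/L² = 15·2·(2·2-2)/4² = 15/4 kN·m
  R_B = -6M₀ab/L³ = -6·15·2·2/4³ = -45/8 kN
  M_B = M₀a(2b-a)/L² = 15·2·(2·2-2)/4² = 15/4 kN·m
Superposition: R_A = 18587/4000 kN, M_A = 10377/2000 kN·m, R_B = 9413/4000 kN, M_B = -6003/2000 kN·m

R_A = 18587/4000 kN, M_A = 10377/2000 kN·m, R_B = 9413/4000 kN, M_B = -6003/2000 kN·m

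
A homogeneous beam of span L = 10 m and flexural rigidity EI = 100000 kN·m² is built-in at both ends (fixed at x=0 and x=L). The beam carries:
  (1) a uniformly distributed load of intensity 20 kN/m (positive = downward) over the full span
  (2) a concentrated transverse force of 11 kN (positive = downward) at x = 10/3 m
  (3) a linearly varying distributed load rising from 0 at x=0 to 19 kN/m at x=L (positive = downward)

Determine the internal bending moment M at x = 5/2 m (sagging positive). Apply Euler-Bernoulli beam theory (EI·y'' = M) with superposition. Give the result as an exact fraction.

Load 1 — uniform load w=20 kN/m over full span:
  M_1 = wLx/2 - wL²/12 - wx²/2 = 20·10·(5/2)/2 - 20·10²/12 - 20·(5/2)²/2 = 125/6 kN·m
Load 2 — point force P=11 kN at a=10/3 m (b=L-a=20/3):
  M_2 = Pb²(3a+b)x/L³ - Pab²/L²  [x≤a] = 11·(20/3)²·(3·(10/3)+(20/3))·(5/2)/10³ - 11·(10/3)·(20/3)²/10² = 110/27 kN·m
Load 3 — triangular load w₀=19 kN/m (0→w₀ over full span):
  M_3 = 3w₀Lx/20 - w₀L²/30 - w₀x³/(6L) = 3·19·10·(5/2)/20 - 19·10²/30 - 19·(5/2)³/(6·10) = 95/32 kN·m
Superposition: M = Σ M_i = 24085/864 kN·m ≈ 27.876157 kN·m

M(5/2) = 24085/864 kN·m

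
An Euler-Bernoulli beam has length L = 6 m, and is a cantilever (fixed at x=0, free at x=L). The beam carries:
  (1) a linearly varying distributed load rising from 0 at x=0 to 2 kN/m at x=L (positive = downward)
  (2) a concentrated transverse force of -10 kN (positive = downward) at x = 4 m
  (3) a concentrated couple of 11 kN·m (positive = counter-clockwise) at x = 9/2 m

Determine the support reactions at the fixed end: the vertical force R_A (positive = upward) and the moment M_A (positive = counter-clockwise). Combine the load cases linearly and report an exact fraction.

Load 1 — triangular load w₀=2 kN/m (0→w₀ over full span):
  R_A = w₀L/2 = 2·6/2 = 6 kN
  M_A = w₀L²/3 = 2·6²/3 = 24 kN·m
Load 2 — point force P=-10 kN at a=4 m (b=L-a=2):
  R_A = P = (-10) = -10 kN
  M_A = Pa = (-10)·4 = -40 kN·m
Load 3 — applied couple M₀=11 kN·m at a=9/2 m (b=L-a=3/2):
  R_A = 0 kN
  M_A = -M₀ = -11 kN·m
Superposition: R_A = -4 kN, M_A = -27 kN·m

R_A = -4 kN, M_A = -27 kN·m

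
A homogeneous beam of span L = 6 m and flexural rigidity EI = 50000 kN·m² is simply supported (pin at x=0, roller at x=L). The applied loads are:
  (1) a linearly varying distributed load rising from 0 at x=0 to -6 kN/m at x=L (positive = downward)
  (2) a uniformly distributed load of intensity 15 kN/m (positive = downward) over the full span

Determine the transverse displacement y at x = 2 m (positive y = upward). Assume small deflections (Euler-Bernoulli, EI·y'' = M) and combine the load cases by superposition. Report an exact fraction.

Load 1 — triangular load w₀=-6 kN/m (0→w₀ over full span):
  y_1 = -w₀x(7L⁴-10L²x²+3x⁴)/(360LEI) = -(-6)·2·(7·6⁴-10·6²·2²+3·2⁴)/(360·6·50000) = 8/9375 m
Load 2 — uniform load w=15 kN/m over full span:
  y_2 = -wx(L³-2Lx²+x³)/(24EI) = -15·2·(6³-2·6·2²+2³)/(24·50000) = -11/2500 m
Superposition: y = Σ y_i = -133/37500 m ≈ -0.003547 m

y(2) = -133/37500 m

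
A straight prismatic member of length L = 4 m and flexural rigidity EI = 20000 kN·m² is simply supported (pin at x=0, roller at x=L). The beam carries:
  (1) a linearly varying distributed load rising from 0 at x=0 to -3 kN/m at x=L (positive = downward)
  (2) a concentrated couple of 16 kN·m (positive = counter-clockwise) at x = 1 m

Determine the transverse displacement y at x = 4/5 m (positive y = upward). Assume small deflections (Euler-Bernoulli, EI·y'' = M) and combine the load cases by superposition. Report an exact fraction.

Load 1 — triangular load w₀=-3 kN/m (0→w₀ over full span):
  y_1 = -w₀x(7L⁴-10L²x²+3x⁴)/(360LEI) = -(-3)·(4/5)·(7·4⁴-10·4²·(4/5)²+3·(4/5)⁴)/(360·4·20000) = 1376/9765625 m
Load 2 — applied couple M₀=16 kN·m at a=1 m (b=L-a=3):
  y_2 = (M₀x³/(6L)+C₁x)/EI  [x≤a] with C₁=M₀(3b²-L²)/(6L)=22/3 = (16·(4/5)³/(6·4)+(22/3)·(4/5))/20000 = 97/312500 m
Superposition: y = Σ y_i = 17629/39062500 m ≈ 0.000451 m

y(4/5) = 17629/39062500 m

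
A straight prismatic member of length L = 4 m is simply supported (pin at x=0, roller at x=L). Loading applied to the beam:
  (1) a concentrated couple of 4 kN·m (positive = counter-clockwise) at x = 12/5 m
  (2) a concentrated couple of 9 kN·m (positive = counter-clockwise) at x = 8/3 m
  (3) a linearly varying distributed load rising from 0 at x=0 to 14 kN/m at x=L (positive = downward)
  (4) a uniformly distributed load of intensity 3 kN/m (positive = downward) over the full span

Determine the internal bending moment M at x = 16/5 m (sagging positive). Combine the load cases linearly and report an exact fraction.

M(16/5) = 1499/125 kN·m

Load 1 — applied couple M₀=4 kN·m at a=12/5 m (b=L-a=8/5):
  M_1 = M₀x/L - M₀  [x>a] = 4·(16/5)/4 - 4 = -4/5 kN·m
Load 2 — applied couple M₀=9 kN·m at a=8/3 m (b=L-a=4/3):
  M_2 = M₀x/L - M₀  [x>a] = 9·(16/5)/4 - 9 = -9/5 kN·m
Load 3 — triangular load w₀=14 kN/m (0→w₀ over full span):
  M_3 = w₀Lx/6 - w₀x³/(6L) = 14·4·(16/5)/6 - 14·(16/5)³/(6·4) = 1344/125 kN·m
Load 4 — uniform load w=3 kN/m over full span:
  M_4 = wx(L-x)/2 = 3·(16/5)·(4-(16/5))/2 = 96/25 kN·m
Superposition: M = Σ M_i = 1499/125 kN·m ≈ 11.992000 kN·m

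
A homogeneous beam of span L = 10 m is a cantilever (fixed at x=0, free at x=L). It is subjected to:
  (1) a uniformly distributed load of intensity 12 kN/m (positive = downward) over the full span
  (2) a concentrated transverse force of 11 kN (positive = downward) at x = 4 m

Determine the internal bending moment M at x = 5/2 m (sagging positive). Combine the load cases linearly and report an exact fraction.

M(5/2) = -354 kN·m

Load 1 — uniform load w=12 kN/m over full span:
  M_1 = -w(L-x)²/2 = -12·(10-(5/2))²/2 = -675/2 kN·m
Load 2 — point force P=11 kN at a=4 m (b=L-a=6):
  M_2 = -P(a-x)  [x≤a] = -11·(4-(5/2)) = -33/2 kN·m
Superposition: M = Σ M_i = -354 kN·m ≈ -354.000000 kN·m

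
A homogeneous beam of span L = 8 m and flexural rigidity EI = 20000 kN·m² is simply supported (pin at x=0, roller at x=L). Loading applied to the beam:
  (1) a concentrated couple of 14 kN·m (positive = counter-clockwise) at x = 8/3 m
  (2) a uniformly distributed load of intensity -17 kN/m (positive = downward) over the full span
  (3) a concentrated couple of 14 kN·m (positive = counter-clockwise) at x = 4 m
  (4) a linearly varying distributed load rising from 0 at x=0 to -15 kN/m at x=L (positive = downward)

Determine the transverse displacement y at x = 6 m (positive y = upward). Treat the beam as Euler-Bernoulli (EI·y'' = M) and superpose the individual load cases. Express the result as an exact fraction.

y(6) = 3503/72000 m

Load 1 — applied couple M₀=14 kN·m at a=8/3 m (b=L-a=16/3):
  y_1 = (M₀x³/(6L)-M₀(x-a)²/2+C₁x)/EI  [x>a] with C₁=M₀(3b²-L²)/(6L)=56/9 = (14·6³/(6·8)-14·(6-(8/3))²/2+(56/9)·6)/20000 = 203/180000 m
Load 2 — uniform load w=-17 kN/m over full span:
  y_2 = -wx(L³-2Lx²+x³)/(24EI) = -(-17)·6·(8³-2·8·6²+6³)/(24·20000) = 323/10000 m
Load 3 — applied couple M₀=14 kN·m at a=4 m (b=L-a=4):
  y_3 = (M₀x³/(6L)-M₀(x-a)²/2+C₁x)/EI  [x>a] with C₁=M₀(3b²-L²)/(6L)=-14/3 = (14·6³/(6·8)-14·(6-4)²/2+(-14/3)·6)/20000 = 7/20000 m
Load 4 — triangular load w₀=-15 kN/m (0→w₀ over full span):
  y_4 = -w₀x(7L⁴-10L²x²+3x⁴)/(360LEI) = -(-15)·6·(7·8⁴-10·8²·6²+3·6⁴)/(360·8·20000) = 119/8000 m
Superposition: y = Σ y_i = 3503/72000 m ≈ 0.048653 m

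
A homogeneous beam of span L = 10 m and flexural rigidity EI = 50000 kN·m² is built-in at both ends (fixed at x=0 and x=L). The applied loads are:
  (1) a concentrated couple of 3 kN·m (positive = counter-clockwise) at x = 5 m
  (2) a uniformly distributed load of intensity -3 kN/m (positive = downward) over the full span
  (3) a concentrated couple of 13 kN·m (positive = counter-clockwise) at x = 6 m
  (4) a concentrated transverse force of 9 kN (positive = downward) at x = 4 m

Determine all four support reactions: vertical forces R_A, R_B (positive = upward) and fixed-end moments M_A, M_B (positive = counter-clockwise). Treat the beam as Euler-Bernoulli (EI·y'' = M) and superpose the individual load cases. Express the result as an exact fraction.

Load 1 — applied couple M₀=3 kN·m at a=5 m (b=L-a=5):
  R_A = 6M₀ab/L³ = 6·3·5·5/10³ = 9/20 kN
  M_A = M₀b(2a-b)/L² = 3·5·(2·5-5)/10² = 3/4 kN·m
  R_B = -6M₀ab/L³ = -6·3·5·5/10³ = -9/20 kN
  M_B = M₀a(2b-a)/L² = 3·5·(2·5-5)/10² = 3/4 kN·m
Load 2 — uniform load w=-3 kN/m over full span:
  R_A = wL/2 = (-3)·10/2 = -15 kN
  M_A = wL²/12 = (-3)·10²/12 = -25 kN·m
  R_B = wL/2 = (-3)·10/2 = -15 kN
  M_B = -wL²/12 = -(-3)·10²/12 = 25 kN·m
Load 3 — applied couple M₀=13 kN·m at a=6 m (b=L-a=4):
  R_A = 6M₀ab/L³ = 6·13·6·4/10³ = 234/125 kN
  M_A = M₀b(2a-b)/L² = 13·4·(2·6-4)/10² = 104/25 kN·m
  R_B = -6M₀ab/L³ = -6·13·6·4/10³ = -234/125 kN
  M_B = M₀a(2b-a)/L² = 13·6·(2·4-6)/10² = 39/25 kN·m
Load 4 — point force P=9 kN at a=4 m (b=L-a=6):
  R_A = Pb²(3a+b)/L³ = 9·6²·(3·4+6)/10³ = 729/125 kN
  M_A = Pab²/L² = 9·4·6²/10² = 324/25 kN·m
  R_B = Pa²(a+3b)/L³ = 9·4²·(4+3·6)/10³ = 396/125 kN
  M_B = -Pa²b/L² = -9·4²·6/10² = -216/25 kN·m
Superposition: R_A = -3423/500 kN, M_A = -713/100 kN·m, R_B = -7077/500 kN, M_B = 1867/100 kN·m

R_A = -3423/500 kN, M_A = -713/100 kN·m, R_B = -7077/500 kN, M_B = 1867/100 kN·m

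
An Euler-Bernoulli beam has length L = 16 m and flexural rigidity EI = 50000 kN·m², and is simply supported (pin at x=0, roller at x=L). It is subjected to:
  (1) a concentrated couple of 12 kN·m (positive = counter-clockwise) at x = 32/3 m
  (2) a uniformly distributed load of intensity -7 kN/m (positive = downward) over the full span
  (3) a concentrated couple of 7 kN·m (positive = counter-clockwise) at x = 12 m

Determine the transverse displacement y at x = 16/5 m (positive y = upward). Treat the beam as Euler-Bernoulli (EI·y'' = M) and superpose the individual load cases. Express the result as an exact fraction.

Load 1 — applied couple M₀=12 kN·m at a=32/3 m (b=L-a=16/3):
  y_1 = (M₀x³/(6L)+C₁x)/EI  [x≤a] with C₁=M₀(3b²-L²)/(6L)=-64/3 = (12·(16/5)³/(6·16)+(-64/3)·(16/5))/50000 = -1504/1171875 m
Load 2 — uniform load w=-7 kN/m over full span:
  y_2 = -wx(L³-2Lx²+x³)/(24EI) = -(-7)·(16/5)·(16³-2·16·(16/5)²+(16/5)³)/(24·50000) = 415744/5859375 m
Load 3 — applied couple M₀=7 kN·m at a=12 m (b=L-a=4):
  y_3 = (M₀x³/(6L)+C₁x)/EI  [x≤a] with C₁=M₀(3b²-L²)/(6L)=-91/6 = (7·(16/5)³/(6·16)+(-91/6)·(16/5))/50000 = -721/781250 m
Superposition: y = Σ y_i = 805633/11718750 m ≈ 0.068747 m

y(16/5) = 805633/11718750 m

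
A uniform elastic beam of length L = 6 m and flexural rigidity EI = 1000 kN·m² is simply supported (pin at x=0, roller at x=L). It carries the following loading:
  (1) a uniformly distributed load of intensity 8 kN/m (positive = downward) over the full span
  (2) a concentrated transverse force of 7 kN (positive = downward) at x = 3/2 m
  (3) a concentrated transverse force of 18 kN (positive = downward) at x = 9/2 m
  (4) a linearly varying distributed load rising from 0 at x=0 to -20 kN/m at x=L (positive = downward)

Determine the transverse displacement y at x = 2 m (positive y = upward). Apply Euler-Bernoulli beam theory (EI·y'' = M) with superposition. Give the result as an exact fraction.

Load 1 — uniform load w=8 kN/m over full span:
  y_1 = -wx(L³-2Lx²+x³)/(24EI) = -8·2·(6³-2·6·2²+2³)/(24·1000) = -44/375 m
Load 2 — point force P=7 kN at a=3/2 m (b=L-a=9/2):
  y_2 = -Pa(L-x)(2Lx-a²-x²)/(6LEI)  [x>a] = -7·(3/2)·(6-2)·(2·6·2-(3/2)²-2²)/(6·6·1000) = -497/24000 m
Load 3 — point force P=18 kN at a=9/2 m (b=L-a=3/2):
  y_3 = -Pbx(L²-b²-x²)/(6LEI)  [x≤a] = -18·(3/2)·2·(6²-(3/2)²-2²)/(6·6·1000) = -357/8000 m
Load 4 — triangular load w₀=-20 kN/m (0→w₀ over full span):
  y_4 = -w₀x(7L⁴-10L²x²+3x⁴)/(360LEI) = -(-20)·2·(7·6⁴-10·6²·2²+3·2⁴)/(360·6·1000) = 32/225 m
Superposition: y = Σ y_i = -91/2250 m ≈ -0.040444 m

y(2) = -91/2250 m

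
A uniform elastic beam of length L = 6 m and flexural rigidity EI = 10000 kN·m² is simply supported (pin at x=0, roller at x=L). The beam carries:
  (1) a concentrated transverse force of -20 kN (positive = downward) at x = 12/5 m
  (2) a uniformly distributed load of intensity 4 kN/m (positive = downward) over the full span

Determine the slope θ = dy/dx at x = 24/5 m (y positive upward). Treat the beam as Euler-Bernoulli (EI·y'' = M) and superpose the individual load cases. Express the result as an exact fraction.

Load 1 — point force P=-20 kN at a=12/5 m (b=L-a=18/5):
  θ_1 = -Pa(2L²-6Lx+3x²+a²)/(6LEI)  [x>a] = -(-20)·(12/5)·(2·6²-6·6·(24/5)+3·(24/5)²+(12/5)²)/(6·6·10000) = -54/15625 rad
Load 2 — uniform load w=4 kN/m over full span:
  θ_2 = -w(L³-6Lx²+4x³)/(24EI) = -4·(6³-6·6·(24/5)²+4·(24/5)³)/(24·10000) = 891/312500 rad
Superposition: θ = Σ θ_i = -189/312500 rad ≈ -0.000605 rad

θ(24/5) = -189/312500 rad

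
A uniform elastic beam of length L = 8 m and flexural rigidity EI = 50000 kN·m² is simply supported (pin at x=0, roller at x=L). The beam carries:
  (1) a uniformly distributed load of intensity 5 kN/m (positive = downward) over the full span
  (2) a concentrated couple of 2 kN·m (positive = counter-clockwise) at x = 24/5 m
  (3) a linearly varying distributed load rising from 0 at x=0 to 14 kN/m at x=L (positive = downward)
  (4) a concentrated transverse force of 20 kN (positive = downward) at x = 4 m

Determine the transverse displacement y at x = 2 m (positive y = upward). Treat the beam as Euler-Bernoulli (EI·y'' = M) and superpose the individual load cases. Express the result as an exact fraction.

y(2) = -3709/312500 m

Load 1 — uniform load w=5 kN/m over full span:
  y_1 = -wx(L³-2Lx²+x³)/(24EI) = -5·2·(8³-2·8·2²+2³)/(24·50000) = -19/5000 m
Load 2 — applied couple M₀=2 kN·m at a=24/5 m (b=L-a=16/5):
  y_2 = (M₀x³/(6L)+C₁x)/EI  [x≤a] with C₁=M₀(3b²-L²)/(6L)=-104/75 = (2·2³/(6·8)+(-104/75)·2)/50000 = -61/1250000 m
Load 3 — triangular load w₀=14 kN/m (0→w₀ over full span):
  y_3 = -w₀x(7L⁴-10L²x²+3x⁴)/(360LEI) = -14·2·(7·8⁴-10·8²·2²+3·2⁴)/(360·8·50000) = -763/150000 m
Load 4 — point force P=20 kN at a=4 m (b=L-a=4):
  y_4 = -Pbx(L²-b²-x²)/(6LEI)  [x≤a] = -20·4·2·(8²-4²-2²)/(6·8·50000) = -11/3750 m
Superposition: y = Σ y_i = -3709/312500 m ≈ -0.011869 m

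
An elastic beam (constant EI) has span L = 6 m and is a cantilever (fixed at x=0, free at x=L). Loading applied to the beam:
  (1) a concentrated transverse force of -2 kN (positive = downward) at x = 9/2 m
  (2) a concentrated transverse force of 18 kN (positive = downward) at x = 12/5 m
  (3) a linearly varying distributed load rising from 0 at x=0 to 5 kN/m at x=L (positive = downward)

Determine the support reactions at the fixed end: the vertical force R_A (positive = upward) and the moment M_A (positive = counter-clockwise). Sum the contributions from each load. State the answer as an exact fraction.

R_A = 31 kN, M_A = 471/5 kN·m

Load 1 — point force P=-2 kN at a=9/2 m (b=L-a=3/2):
  R_A = P = (-2) = -2 kN
  M_A = Pa = (-2)·(9/2) = -9 kN·m
Load 2 — point force P=18 kN at a=12/5 m (b=L-a=18/5):
  R_A = P = 18 kN
  M_A = Pa = 18·(12/5) = 216/5 kN·m
Load 3 — triangular load w₀=5 kN/m (0→w₀ over full span):
  R_A = w₀L/2 = 5·6/2 = 15 kN
  M_A = w₀L²/3 = 5·6²/3 = 60 kN·m
Superposition: R_A = 31 kN, M_A = 471/5 kN·m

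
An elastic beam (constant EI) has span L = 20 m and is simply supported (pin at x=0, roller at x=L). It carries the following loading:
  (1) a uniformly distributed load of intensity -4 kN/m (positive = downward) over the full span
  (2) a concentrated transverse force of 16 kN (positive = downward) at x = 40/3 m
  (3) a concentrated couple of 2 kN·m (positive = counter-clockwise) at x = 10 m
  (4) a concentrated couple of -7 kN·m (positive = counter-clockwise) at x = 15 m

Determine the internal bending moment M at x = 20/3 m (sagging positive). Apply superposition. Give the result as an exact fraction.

Load 1 — uniform load w=-4 kN/m over full span:
  M_1 = wx(L-x)/2 = (-4)·(20/3)·(20-(20/3))/2 = -1600/9 kN·m
Load 2 — point force P=16 kN at a=40/3 m (b=L-a=20/3):
  M_2 = Pbx/L  [x≤a] = 16·(20/3)·(20/3)/20 = 320/9 kN·m
Load 3 — applied couple M₀=2 kN·m at a=10 m (b=L-a=10):
  M_3 = M₀x/L  [x≤a] = 2·(20/3)/20 = 2/3 kN·m
Load 4 — applied couple M₀=-7 kN·m at a=15 m (b=L-a=5):
  M_4 = M₀x/L  [x≤a] = (-7)·(20/3)/20 = -7/3 kN·m
Superposition: M = Σ M_i = -1295/9 kN·m ≈ -143.888889 kN·m

M(20/3) = -1295/9 kN·m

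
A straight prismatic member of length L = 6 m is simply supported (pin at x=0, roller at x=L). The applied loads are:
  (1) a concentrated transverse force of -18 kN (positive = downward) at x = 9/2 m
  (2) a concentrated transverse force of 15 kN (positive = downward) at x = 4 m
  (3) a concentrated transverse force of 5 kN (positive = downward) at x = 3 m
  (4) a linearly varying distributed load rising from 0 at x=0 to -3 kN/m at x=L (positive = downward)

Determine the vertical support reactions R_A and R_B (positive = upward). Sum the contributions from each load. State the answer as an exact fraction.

Load 1 — point force P=-18 kN at a=9/2 m (b=L-a=3/2):
  R_A = Pb/L = (-18)·(3/2)/6 = -9/2 kN
  R_B = Pa/L = (-18)·(9/2)/6 = -27/2 kN
Load 2 — point force P=15 kN at a=4 m (b=L-a=2):
  R_A = Pb/L = 15·2/6 = 5 kN
  R_B = Pa/L = 15·4/6 = 10 kN
Load 3 — point force P=5 kN at a=3 m (b=L-a=3):
  R_A = Pb/L = 5·3/6 = 5/2 kN
  R_B = Pa/L = 5·3/6 = 5/2 kN
Load 4 — triangular load w₀=-3 kN/m (0→w₀ over full span):
  R_A = w₀L/6 = (-3)·6/6 = -3 kN
  R_B = w₀L/3 = (-3)·6/3 = -6 kN
Superposition: R_A = 0 kN, R_B = -7 kN

R_A = 0 kN, R_B = -7 kN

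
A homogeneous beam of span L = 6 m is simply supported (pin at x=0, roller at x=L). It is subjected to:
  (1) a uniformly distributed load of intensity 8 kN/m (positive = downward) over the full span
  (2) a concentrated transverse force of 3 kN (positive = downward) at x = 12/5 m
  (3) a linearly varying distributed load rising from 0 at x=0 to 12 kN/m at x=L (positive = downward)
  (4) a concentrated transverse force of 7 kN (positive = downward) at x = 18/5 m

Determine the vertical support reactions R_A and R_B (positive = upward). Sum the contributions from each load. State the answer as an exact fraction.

Load 1 — uniform load w=8 kN/m over full span:
  R_A = wL/2 = 8·6/2 = 24 kN
  R_B = wL/2 = 8·6/2 = 24 kN
Load 2 — point force P=3 kN at a=12/5 m (b=L-a=18/5):
  R_A = Pb/L = 3·(18/5)/6 = 9/5 kN
  R_B = Pa/L = 3·(12/5)/6 = 6/5 kN
Load 3 — triangular load w₀=12 kN/m (0→w₀ over full span):
  R_A = w₀L/6 = 12·6/6 = 12 kN
  R_B = w₀L/3 = 12·6/3 = 24 kN
Load 4 — point force P=7 kN at a=18/5 m (b=L-a=12/5):
  R_A = Pb/L = 7·(12/5)/6 = 14/5 kN
  R_B = Pa/L = 7·(18/5)/6 = 21/5 kN
Superposition: R_A = 203/5 kN, R_B = 267/5 kN

R_A = 203/5 kN, R_B = 267/5 kN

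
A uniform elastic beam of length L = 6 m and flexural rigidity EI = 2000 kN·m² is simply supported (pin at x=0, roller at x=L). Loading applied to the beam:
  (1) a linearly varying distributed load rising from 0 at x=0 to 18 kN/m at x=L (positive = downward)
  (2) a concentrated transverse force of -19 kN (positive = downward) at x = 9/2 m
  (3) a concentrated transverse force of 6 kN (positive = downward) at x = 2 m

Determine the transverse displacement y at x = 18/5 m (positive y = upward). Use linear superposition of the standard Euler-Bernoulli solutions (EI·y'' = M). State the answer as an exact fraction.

y(18/5) = -27262261/500000000 m

Load 1 — triangular load w₀=18 kN/m (0→w₀ over full span):
  y_1 = -w₀x(7L⁴-10L²x²+3x⁴)/(360LEI) = -18·(18/5)·(7·6⁴-10·6²·(18/5)²+3·(18/5)⁴)/(360·6·2000) = -143856/1953125 m
Load 2 — point force P=-19 kN at a=9/2 m (b=L-a=3/2):
  y_2 = -Pbx(L²-b²-x²)/(6LEI)  [x≤a] = -(-19)·(3/2)·(18/5)·(6²-(3/2)²-(18/5)²)/(6·6·2000) = 118503/4000000 m
Load 3 — point force P=6 kN at a=2 m (b=L-a=4):
  y_3 = -Pa(L-x)(2Lx-a²-x²)/(6LEI)  [x>a] = -6·2·(6-(18/5))·(2·6·(18/5)-2²-(18/5)²)/(6·6·2000) = -164/15625 m
Superposition: y = Σ y_i = -27262261/500000000 m ≈ -0.054525 m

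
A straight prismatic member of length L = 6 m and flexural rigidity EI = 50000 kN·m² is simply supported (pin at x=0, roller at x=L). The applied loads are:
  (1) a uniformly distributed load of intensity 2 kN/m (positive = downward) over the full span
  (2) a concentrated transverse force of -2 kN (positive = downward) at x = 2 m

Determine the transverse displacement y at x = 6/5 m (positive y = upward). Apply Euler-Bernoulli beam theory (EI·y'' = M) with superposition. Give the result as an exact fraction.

y(6/5) = -1769/5859375 m

Load 1 — uniform load w=2 kN/m over full span:
  y_1 = -wx(L³-2Lx²+x³)/(24EI) = -2·(6/5)·(6³-2·6·(6/5)²+(6/5)³)/(24·50000) = -783/1953125 m
Load 2 — point force P=-2 kN at a=2 m (b=L-a=4):
  y_2 = -Pbx(L²-b²-x²)/(6LEI)  [x≤a] = -(-2)·4·(6/5)·(6²-4²-(6/5)²)/(6·6·50000) = 116/1171875 m
Superposition: y = Σ y_i = -1769/5859375 m ≈ -0.000302 m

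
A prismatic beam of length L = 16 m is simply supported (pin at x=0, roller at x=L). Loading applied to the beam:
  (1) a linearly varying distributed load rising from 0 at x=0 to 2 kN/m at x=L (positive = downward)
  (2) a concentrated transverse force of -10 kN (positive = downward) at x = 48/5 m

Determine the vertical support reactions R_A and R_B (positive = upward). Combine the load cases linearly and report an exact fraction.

Load 1 — triangular load w₀=2 kN/m (0→w₀ over full span):
  R_A = w₀L/6 = 2·16/6 = 16/3 kN
  R_B = w₀L/3 = 2·16/3 = 32/3 kN
Load 2 — point force P=-10 kN at a=48/5 m (b=L-a=32/5):
  R_A = Pb/L = (-10)·(32/5)/16 = -4 kN
  R_B = Pa/L = (-10)·(48/5)/16 = -6 kN
Superposition: R_A = 4/3 kN, R_B = 14/3 kN

R_A = 4/3 kN, R_B = 14/3 kN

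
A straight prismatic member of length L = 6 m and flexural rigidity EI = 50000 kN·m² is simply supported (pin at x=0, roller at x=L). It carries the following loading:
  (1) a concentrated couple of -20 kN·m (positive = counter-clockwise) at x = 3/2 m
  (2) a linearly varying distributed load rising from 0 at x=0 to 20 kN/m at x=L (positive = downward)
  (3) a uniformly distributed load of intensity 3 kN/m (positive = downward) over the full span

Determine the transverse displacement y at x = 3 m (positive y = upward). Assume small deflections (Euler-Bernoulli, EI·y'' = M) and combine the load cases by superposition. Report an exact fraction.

y(3) = -81/16000 m

Load 1 — applied couple M₀=-20 kN·m at a=3/2 m (b=L-a=9/2):
  y_1 = (M₀x³/(6L)-M₀(x-a)²/2+C₁x)/EI  [x>a] with C₁=M₀(3b²-L²)/(6L)=-55/4 = ((-20)·3³/(6·6)-(-20)·(3-(3/2))²/2+(-55/4)·3)/50000 = -27/40000 m
Load 2 — triangular load w₀=20 kN/m (0→w₀ over full span):
  y_2 = -w₀x(7L⁴-10L²x²+3x⁴)/(360LEI) = -20·3·(7·6⁴-10·6²·3²+3·3⁴)/(360·6·50000) = -27/8000 m
Load 3 — uniform load w=3 kN/m over full span:
  y_3 = -wx(L³-2Lx²+x³)/(24EI) = -3·3·(6³-2·6·3²+3³)/(24·50000) = -81/80000 m
Superposition: y = Σ y_i = -81/16000 m ≈ -0.005063 m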